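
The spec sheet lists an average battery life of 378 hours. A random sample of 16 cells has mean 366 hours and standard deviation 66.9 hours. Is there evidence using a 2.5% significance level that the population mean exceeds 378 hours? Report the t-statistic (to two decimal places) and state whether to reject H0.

t = -0.72; fail to reject H0

H0: μ = 378; H1: μ > 378 (one-sample t-test, right-tailed).
t = (x̄ − μ₀)/(s/√n) = (366 − 378)/(66.9/√16) = -0.72
df = n − 1 = 15
p-value = P(T ≥ -0.72) ≈ 0.758
Since p ≈ 0.758 > α = 0.025, fail to reject H0; the evidence is not statistically significant.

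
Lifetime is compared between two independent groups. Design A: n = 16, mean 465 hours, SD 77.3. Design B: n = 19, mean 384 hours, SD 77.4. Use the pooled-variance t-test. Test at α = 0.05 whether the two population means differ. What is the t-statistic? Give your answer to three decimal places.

Let group 1 = design A, group 2 = design B. H0: μ_1 = μ_2; H1: μ_1 ≠ μ_2 (two-sample pooled-variance t-test, two-sided).
s_p² = [(16−1)·77.3² + (19−1)·77.4²]/(16+19−2) = 5983.73
t = (465 − 384)/√[5983.73·(1/16 + 1/19)] = 3.086
df = n₁ + n₂ − 2 = 33
Two-sided p-value ≈ 0.0041
Since p ≈ 0.0041 < α = 0.05, reject H0; the evidence is statistically significant.

3.086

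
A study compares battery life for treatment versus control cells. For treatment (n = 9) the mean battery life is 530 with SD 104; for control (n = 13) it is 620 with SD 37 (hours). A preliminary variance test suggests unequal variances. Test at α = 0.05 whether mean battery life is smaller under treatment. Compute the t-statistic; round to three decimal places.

-2.489

Let group 1 = treatment, group 2 = control. H0: μ_1 = μ_2; H1: μ_1 < μ_2 (Welch's two-sample t-test, left-tailed).
t = (x̄_1 − x̄_2)/√(s_1²/n_1 + s_2²/n_2) = (530 − 620)/√(104²/9 + 37²/13) = -2.489
Welch–Satterthwaite df ≈ 9.42
p-value = P(T ≤ -2.489) ≈ 0.017
Since p ≈ 0.017 < α = 0.05, reject H0; the data support H1.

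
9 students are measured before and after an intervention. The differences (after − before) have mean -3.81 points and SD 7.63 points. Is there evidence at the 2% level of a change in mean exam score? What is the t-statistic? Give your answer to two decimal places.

-1.50

H0: μ_d = 0; H1: μ_d ≠ 0 (paired t-test on the differences, two-sided).
t = d̄/(s_d/√n) = -3.81/(7.63/√9) = -1.50
df = n − 1 = 8
Two-sided p-value ≈ 0.1725
Since p ≈ 0.1725 > α = 0.02, fail to reject H0; the data do not provide sufficient evidence against H0.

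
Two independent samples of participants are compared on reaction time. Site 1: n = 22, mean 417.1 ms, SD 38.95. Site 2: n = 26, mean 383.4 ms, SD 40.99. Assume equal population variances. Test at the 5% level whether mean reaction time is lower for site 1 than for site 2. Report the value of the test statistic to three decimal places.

Let group 1 = site 1, group 2 = site 2. H0: μ_1 = μ_2; H1: μ_1 < μ_2 (two-sample pooled-variance t-test, left-tailed).
s_p² = [(22−1)·38.95² + (26−1)·40.99²]/(22+26−2) = 1605.73
t = (417.1 − 383.4)/√[1605.73·(1/22 + 1/26)] = 2.903
df = n₁ + n₂ − 2 = 46
p-value = P(T ≤ 2.903) ≈ 0.9972
Since p ≈ 0.9972 > α = 0.05, fail to reject H0; the data do not provide sufficient evidence against H0.

2.903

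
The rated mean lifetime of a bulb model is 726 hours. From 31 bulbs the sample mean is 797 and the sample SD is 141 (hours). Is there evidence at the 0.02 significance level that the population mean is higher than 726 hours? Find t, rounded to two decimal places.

2.80

H0: μ = 726; H1: μ > 726 (one-sample t-test, right-tailed).
t = (x̄ − μ₀)/(s/√n) = (797 − 726)/(141/√31) = 2.80
df = n − 1 = 30
p-value = P(T ≥ 2.80) ≈ 0.0044
Since p ≈ 0.0044 < α = 0.02, reject H0; the evidence is statistically significant.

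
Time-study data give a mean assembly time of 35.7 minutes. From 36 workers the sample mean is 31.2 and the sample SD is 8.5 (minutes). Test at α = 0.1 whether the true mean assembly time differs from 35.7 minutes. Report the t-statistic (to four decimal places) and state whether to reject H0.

H0: μ = 35.7; H1: μ ≠ 35.7 (one-sample t-test, two-sided).
t = (x̄ − μ₀)/(s/√n) = (31.2 − 35.7)/(8.5/√36) = -3.1765
df = n − 1 = 35
Two-sided p-value ≈ 0.003
Since p ≈ 0.003 < α = 0.1, reject H0; the evidence is statistically significant.

t = -3.1765; reject H0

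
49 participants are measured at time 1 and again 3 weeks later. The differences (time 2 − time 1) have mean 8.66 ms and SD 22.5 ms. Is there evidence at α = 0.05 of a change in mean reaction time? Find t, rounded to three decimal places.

2.694

H0: μ_d = 0; H1: μ_d ≠ 0 (paired t-test on the differences, two-sided).
t = d̄/(s_d/√n) = 8.66/(22.5/√49) = 2.694
df = n − 1 = 48
Two-sided p-value ≈ 0.010
Since p ≈ 0.010 < α = 0.05, reject H0; the data support H1.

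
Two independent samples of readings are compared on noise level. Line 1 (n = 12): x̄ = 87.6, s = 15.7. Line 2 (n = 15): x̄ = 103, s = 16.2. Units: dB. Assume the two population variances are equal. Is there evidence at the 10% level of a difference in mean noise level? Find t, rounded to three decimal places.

-2.488

Let group 1 = line 1, group 2 = line 2. H0: μ_1 = μ_2; H1: μ_1 ≠ μ_2 (two-sample pooled-variance t-test, two-sided).
s_p² = [(12−1)·15.7² + (15−1)·16.2²]/(12+15−2) = 255.422
t = (87.6 − 103)/√[255.422·(1/12 + 1/15)] = -2.488
df = n₁ + n₂ − 2 = 25
Two-sided p-value ≈ 0.020
Since p ≈ 0.020 < α = 0.1, reject H0; the data support H1.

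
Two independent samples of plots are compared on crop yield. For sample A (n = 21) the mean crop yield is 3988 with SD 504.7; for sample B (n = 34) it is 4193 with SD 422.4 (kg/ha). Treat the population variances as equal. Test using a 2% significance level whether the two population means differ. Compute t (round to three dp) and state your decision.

Let group 1 = sample A, group 2 = sample B. H0: μ_1 = μ_2; H1: μ_1 ≠ μ_2 (two-sample pooled-variance t-test, two-sided).
s_p² = [(21−1)·504.7² + (34−1)·422.4²]/(21+34−2) = 207214
t = (3988 − 4193)/√[207214·(1/21 + 1/34)] = -1.623
df = n₁ + n₂ − 2 = 53
Two-sided p-value ≈ 0.111
Since p ≈ 0.111 > α = 0.02, fail to reject H0; the evidence is not statistically significant.

t = -1.623; fail to reject H0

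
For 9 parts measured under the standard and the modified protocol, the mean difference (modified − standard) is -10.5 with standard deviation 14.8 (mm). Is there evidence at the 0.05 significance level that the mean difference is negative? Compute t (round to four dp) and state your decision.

t = -2.1284; reject H0

H0: μ_d = 0; H1: μ_d < 0 (paired t-test on the differences, left-tailed).
t = d̄/(s_d/√n) = -10.5/(14.8/√9) = -2.1284
df = n − 1 = 8
p-value = P(T ≤ -2.1284) ≈ 0.0330
Since p ≈ 0.0330 < α = 0.05, reject H0; the evidence is statistically significant.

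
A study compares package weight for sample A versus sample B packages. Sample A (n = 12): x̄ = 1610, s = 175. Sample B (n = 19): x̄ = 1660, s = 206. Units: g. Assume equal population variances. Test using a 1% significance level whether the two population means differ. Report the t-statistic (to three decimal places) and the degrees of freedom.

t = -0.696, df = 29

Let group 1 = sample A, group 2 = sample B. H0: μ_1 = μ_2; H1: μ_1 ≠ μ_2 (two-sample pooled-variance t-test, two-sided).
s_p² = [(12−1)·175² + (19−1)·206²]/(12+19−2) = 37956
t = (1610 − 1660)/√[37956·(1/12 + 1/19)] = -0.696
df = n₁ + n₂ − 2 = 29
Two-sided p-value ≈ 0.4920
Since p ≈ 0.4920 > α = 0.01, fail to reject H0; the evidence is not statistically significant.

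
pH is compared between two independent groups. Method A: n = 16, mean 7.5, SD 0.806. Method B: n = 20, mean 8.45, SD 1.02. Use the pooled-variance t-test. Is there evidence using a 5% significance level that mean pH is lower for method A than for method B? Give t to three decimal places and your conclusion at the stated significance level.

Let group 1 = method A, group 2 = method B. H0: μ_1 = μ_2; H1: μ_1 < μ_2 (two-sample pooled-variance t-test, left-tailed).
s_p² = [(16−1)·0.806² + (20−1)·1.02²]/(16+20−2) = 0.868004
t = (7.5 − 8.45)/√[0.868004·(1/16 + 1/20)] = -3.040
df = n₁ + n₂ − 2 = 34
p-value = P(T ≤ -3.040) ≈ 0.002
Since p ≈ 0.002 < α = 0.05, reject H0; the evidence is statistically significant.

t = -3.040; reject H0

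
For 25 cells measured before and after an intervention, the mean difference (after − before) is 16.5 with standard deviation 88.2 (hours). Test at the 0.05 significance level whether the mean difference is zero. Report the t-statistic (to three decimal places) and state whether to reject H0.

H0: μ_d = 0; H1: μ_d ≠ 0 (paired t-test on the differences, two-sided).
t = d̄/(s_d/√n) = 16.5/(88.2/√25) = 0.935
df = n − 1 = 24
Two-sided p-value ≈ 0.3589
Since p ≈ 0.3589 > α = 0.05, fail to reject H0; the evidence is not statistically significant.

t = 0.935; fail to reject H0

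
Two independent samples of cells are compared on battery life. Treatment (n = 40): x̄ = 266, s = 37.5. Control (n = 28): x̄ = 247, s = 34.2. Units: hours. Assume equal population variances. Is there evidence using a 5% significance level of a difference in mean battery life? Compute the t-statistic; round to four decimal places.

Let group 1 = treatment, group 2 = control. H0: μ_1 = μ_2; H1: μ_1 ≠ μ_2 (two-sample pooled-variance t-test, two-sided).
s_p² = [(40−1)·37.5² + (28−1)·34.2²]/(40+28−2) = 1309.45
t = (266 − 247)/√[1309.45·(1/40 + 1/28)] = 2.1309
df = n₁ + n₂ − 2 = 66
Two-sided p-value ≈ 0.037
Since p ≈ 0.037 < α = 0.05, reject H0; the data support H1.

2.1309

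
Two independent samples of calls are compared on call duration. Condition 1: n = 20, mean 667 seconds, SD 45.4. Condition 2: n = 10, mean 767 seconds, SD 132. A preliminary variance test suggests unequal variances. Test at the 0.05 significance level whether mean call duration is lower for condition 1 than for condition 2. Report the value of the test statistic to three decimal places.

-2.328

Let group 1 = condition 1, group 2 = condition 2. H0: μ_1 = μ_2; H1: μ_1 < μ_2 (Welch's two-sample t-test, left-tailed).
t = (x̄_1 − x̄_2)/√(s_1²/n_1 + s_2²/n_2) = (667 − 767)/√(45.4²/20 + 132²/10) = -2.328
Welch–Satterthwaite df ≈ 10.08
p-value = P(T ≤ -2.328) ≈ 0.0210
Since p ≈ 0.0210 < α = 0.05, reject H0; the evidence is statistically significant.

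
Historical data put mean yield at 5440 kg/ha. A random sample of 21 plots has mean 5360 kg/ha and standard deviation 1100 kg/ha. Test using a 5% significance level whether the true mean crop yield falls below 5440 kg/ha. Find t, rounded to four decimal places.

H0: μ = 5440; H1: μ < 5440 (one-sample t-test, left-tailed).
t = (x̄ − μ₀)/(s/√n) = (5360 − 5440)/(1100/√21) = -0.3333
df = n − 1 = 20
p-value = P(T ≤ -0.3333) ≈ 0.3712
Since p ≈ 0.3712 > α = 0.05, fail to reject H0; the data do not provide sufficient evidence against H0.

-0.3333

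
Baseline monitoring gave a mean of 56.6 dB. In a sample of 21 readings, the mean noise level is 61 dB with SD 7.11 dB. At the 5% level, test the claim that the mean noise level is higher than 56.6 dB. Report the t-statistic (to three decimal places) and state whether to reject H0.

H0: μ = 56.6; H1: μ > 56.6 (one-sample t-test, right-tailed).
t = (x̄ − μ₀)/(s/√n) = (61 − 56.6)/(7.11/√21) = 2.836
df = n − 1 = 20
p-value = P(T ≥ 2.836) ≈ 0.0051
Since p ≈ 0.0051 < α = 0.05, reject H0; the data support H1.

t = 2.836; reject H0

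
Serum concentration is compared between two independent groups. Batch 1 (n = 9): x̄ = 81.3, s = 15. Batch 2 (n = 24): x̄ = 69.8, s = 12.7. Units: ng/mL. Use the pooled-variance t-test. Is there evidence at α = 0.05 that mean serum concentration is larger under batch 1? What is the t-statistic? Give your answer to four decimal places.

2.2069

Let group 1 = batch 1, group 2 = batch 2. H0: μ_1 = μ_2; H1: μ_1 > μ_2 (two-sample pooled-variance t-test, right-tailed).
s_p² = [(9−1)·15² + (24−1)·12.7²]/(9+24−2) = 177.731
t = (81.3 − 69.8)/√[177.731·(1/9 + 1/24)] = 2.2069
df = n₁ + n₂ − 2 = 31
p-value = P(T ≥ 2.2069) ≈ 0.0174
Since p ≈ 0.0174 < α = 0.05, reject H0; the evidence is statistically significant.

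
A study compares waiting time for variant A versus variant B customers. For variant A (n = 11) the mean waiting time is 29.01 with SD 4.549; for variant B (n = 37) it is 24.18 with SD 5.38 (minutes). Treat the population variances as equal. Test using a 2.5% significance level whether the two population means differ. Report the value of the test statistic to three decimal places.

2.699

Let group 1 = variant A, group 2 = variant B. H0: μ_1 = μ_2; H1: μ_1 ≠ μ_2 (two-sample pooled-variance t-test, two-sided).
s_p² = [(11−1)·4.549² + (37−1)·5.38²]/(11+37−2) = 27.1507
t = (29.01 − 24.18)/√[27.1507·(1/11 + 1/37)] = 2.699
df = n₁ + n₂ − 2 = 46
Two-sided p-value ≈ 0.0097
Since p ≈ 0.0097 < α = 0.025, reject H0; the data support H1.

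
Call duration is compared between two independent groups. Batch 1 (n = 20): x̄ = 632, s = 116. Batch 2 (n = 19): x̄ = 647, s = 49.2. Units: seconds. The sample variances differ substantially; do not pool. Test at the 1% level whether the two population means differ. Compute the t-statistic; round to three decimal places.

Let group 1 = batch 1, group 2 = batch 2. H0: μ_1 = μ_2; H1: μ_1 ≠ μ_2 (Welch's two-sample t-test, two-sided).
t = (x̄_1 − x̄_2)/√(s_1²/n_1 + s_2²/n_2) = (632 − 647)/√(116²/20 + 49.2²/19) = -0.530
Welch–Satterthwaite df ≈ 25.90
Two-sided p-value ≈ 0.600
Since p ≈ 0.600 > α = 0.01, fail to reject H0; the evidence is not statistically significant.

-0.530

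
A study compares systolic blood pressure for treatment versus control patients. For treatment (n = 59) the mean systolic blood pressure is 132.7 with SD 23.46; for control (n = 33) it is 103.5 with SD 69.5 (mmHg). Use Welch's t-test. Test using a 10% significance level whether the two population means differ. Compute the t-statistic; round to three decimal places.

2.340

Let group 1 = treatment, group 2 = control. H0: μ_1 = μ_2; H1: μ_1 ≠ μ_2 (Welch's two-sample t-test, two-sided).
t = (x̄_1 − x̄_2)/√(s_1²/n_1 + s_2²/n_2) = (132.7 − 103.5)/√(23.46²/59 + 69.5²/33) = 2.340
Welch–Satterthwaite df ≈ 36.13
Two-sided p-value ≈ 0.025
Since p ≈ 0.025 < α = 0.1, reject H0; the data support H1.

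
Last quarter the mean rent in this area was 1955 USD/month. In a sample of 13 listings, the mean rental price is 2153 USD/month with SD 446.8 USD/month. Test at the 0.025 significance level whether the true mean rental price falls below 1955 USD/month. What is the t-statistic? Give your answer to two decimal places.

H0: μ = 1955; H1: μ < 1955 (one-sample t-test, left-tailed).
t = (x̄ − μ₀)/(s/√n) = (2153 − 1955)/(446.8/√13) = 1.60
df = n − 1 = 12
p-value = P(T ≤ 1.60) ≈ 0.9320
Since p ≈ 0.9320 > α = 0.025, fail to reject H0; the evidence is not statistically significant.

1.60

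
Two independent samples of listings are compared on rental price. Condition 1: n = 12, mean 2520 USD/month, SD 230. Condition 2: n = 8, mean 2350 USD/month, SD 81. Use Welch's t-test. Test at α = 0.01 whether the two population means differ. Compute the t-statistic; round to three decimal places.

Let group 1 = condition 1, group 2 = condition 2. H0: μ_1 = μ_2; H1: μ_1 ≠ μ_2 (Welch's two-sample t-test, two-sided).
t = (x̄_1 − x̄_2)/√(s_1²/n_1 + s_2²/n_2) = (2520 − 2350)/√(230²/12 + 81²/8) = 2.351
Welch–Satterthwaite df ≈ 14.68
Two-sided p-value ≈ 0.0331
Since p ≈ 0.0331 > α = 0.01, fail to reject H0; the data do not provide sufficient evidence against H0.

2.351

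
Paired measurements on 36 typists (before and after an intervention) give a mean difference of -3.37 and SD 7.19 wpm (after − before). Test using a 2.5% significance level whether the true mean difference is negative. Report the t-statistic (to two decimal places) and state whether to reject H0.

H0: μ_d = 0; H1: μ_d < 0 (paired t-test on the differences, left-tailed).
t = d̄/(s_d/√n) = -3.37/(7.19/√36) = -2.81
df = n − 1 = 35
p-value = P(T ≤ -2.81) ≈ 0.0040
Since p ≈ 0.0040 < α = 0.025, reject H0; the evidence is statistically significant.

t = -2.81; reject H0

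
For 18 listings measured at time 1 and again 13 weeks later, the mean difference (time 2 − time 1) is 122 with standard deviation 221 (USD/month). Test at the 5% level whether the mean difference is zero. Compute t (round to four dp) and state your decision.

t = 2.3421; reject H0

H0: μ_d = 0; H1: μ_d ≠ 0 (paired t-test on the differences, two-sided).
t = d̄/(s_d/√n) = 122/(221/√18) = 2.3421
df = n − 1 = 17
Two-sided p-value ≈ 0.0316
Since p ≈ 0.0316 < α = 0.05, reject H0; the data support H1.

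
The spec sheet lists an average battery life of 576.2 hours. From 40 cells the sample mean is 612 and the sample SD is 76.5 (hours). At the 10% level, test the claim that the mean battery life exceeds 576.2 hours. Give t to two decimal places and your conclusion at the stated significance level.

H0: μ = 576.2; H1: μ > 576.2 (one-sample t-test, right-tailed).
t = (x̄ − μ₀)/(s/√n) = (612 − 576.2)/(76.5/√40) = 2.96
df = n − 1 = 39
p-value = P(T ≥ 2.96) ≈ 0.0026
Since p ≈ 0.0026 < α = 0.1, reject H0; the data support H1.

t = 2.96; reject H0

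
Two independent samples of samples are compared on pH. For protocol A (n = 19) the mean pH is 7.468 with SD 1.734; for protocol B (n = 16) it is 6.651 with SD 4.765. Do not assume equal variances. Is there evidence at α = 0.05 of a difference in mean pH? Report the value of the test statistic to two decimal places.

Let group 1 = protocol A, group 2 = protocol B. H0: μ_1 = μ_2; H1: μ_1 ≠ μ_2 (Welch's two-sample t-test, two-sided).
t = (x̄_1 − x̄_2)/√(s_1²/n_1 + s_2²/n_2) = (7.468 − 6.651)/√(1.734²/19 + 4.765²/16) = 0.65
Welch–Satterthwaite df ≈ 18.34
Two-sided p-value ≈ 0.523
Since p ≈ 0.523 > α = 0.05, fail to reject H0; the data do not provide sufficient evidence against H0.

0.65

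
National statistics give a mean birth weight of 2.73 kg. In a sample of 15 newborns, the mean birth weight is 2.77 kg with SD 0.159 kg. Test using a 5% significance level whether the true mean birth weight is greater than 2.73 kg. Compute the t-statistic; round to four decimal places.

0.9743

H0: μ = 2.73; H1: μ > 2.73 (one-sample t-test, right-tailed).
t = (x̄ − μ₀)/(s/√n) = (2.77 − 2.73)/(0.159/√15) = 0.9743
df = n − 1 = 14
p-value = P(T ≥ 0.9743) ≈ 0.173
Since p ≈ 0.173 > α = 0.05, fail to reject H0; the data do not provide sufficient evidence against H0.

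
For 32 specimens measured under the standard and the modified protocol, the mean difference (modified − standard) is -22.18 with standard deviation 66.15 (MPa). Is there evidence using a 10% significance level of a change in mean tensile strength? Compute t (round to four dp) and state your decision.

t = -1.8967; reject H0

H0: μ_d = 0; H1: μ_d ≠ 0 (paired t-test on the differences, two-sided).
t = d̄/(s_d/√n) = -22.18/(66.15/√32) = -1.8967
df = n − 1 = 31
Two-sided p-value ≈ 0.067
Since p ≈ 0.067 < α = 0.1, reject H0; the evidence is statistically significant.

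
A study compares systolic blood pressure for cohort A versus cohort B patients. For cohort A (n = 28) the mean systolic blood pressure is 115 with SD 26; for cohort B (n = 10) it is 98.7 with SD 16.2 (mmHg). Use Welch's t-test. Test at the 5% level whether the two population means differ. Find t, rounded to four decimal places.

Let group 1 = cohort A, group 2 = cohort B. H0: μ_1 = μ_2; H1: μ_1 ≠ μ_2 (Welch's two-sample t-test, two-sided).
t = (x̄_1 − x̄_2)/√(s_1²/n_1 + s_2²/n_2) = (115 − 98.7)/√(26²/28 + 16.2²/10) = 2.2963
Welch–Satterthwaite df ≈ 25.88
Two-sided p-value ≈ 0.030
Since p ≈ 0.030 < α = 0.05, reject H0; the data support H1.

2.2963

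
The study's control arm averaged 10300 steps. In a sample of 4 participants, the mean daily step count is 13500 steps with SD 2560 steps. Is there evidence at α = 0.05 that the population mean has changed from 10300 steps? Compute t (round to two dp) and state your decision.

t = 2.50; fail to reject H0

H0: μ = 10300; H1: μ ≠ 10300 (one-sample t-test, two-sided).
t = (x̄ − μ₀)/(s/√n) = (13500 − 10300)/(2560/√4) = 2.50
df = n − 1 = 3
Two-sided p-value ≈ 0.0877
Since p ≈ 0.0877 > α = 0.05, fail to reject H0; the data do not provide sufficient evidence against H0.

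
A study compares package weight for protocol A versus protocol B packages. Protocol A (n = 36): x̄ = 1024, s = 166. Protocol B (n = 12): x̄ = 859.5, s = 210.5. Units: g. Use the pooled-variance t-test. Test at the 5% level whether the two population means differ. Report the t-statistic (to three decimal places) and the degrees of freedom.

Let group 1 = protocol A, group 2 = protocol B. H0: μ_1 = μ_2; H1: μ_1 ≠ μ_2 (two-sample pooled-variance t-test, two-sided).
s_p² = [(36−1)·166² + (12−1)·210.5²]/(36+12−2) = 31562.5
t = (1024 − 859.5)/√[31562.5·(1/36 + 1/12)] = 2.778
df = n₁ + n₂ − 2 = 46
Two-sided p-value ≈ 0.0079
Since p ≈ 0.0079 < α = 0.05, reject H0; the evidence is statistically significant.

t = 2.778, df = 46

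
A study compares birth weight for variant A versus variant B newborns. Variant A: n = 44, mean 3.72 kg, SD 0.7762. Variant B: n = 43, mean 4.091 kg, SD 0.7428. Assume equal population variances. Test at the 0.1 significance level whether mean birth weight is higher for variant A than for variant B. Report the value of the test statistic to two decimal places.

-2.28

Let group 1 = variant A, group 2 = variant B. H0: μ_1 = μ_2; H1: μ_1 > μ_2 (two-sample pooled-variance t-test, right-tailed).
s_p² = [(44−1)·0.7762² + (43−1)·0.7428²]/(44+43−2) = 0.577418
t = (3.72 − 4.091)/√[0.577418·(1/44 + 1/43)] = -2.28
df = n₁ + n₂ − 2 = 85
p-value = P(T ≥ -2.28) ≈ 0.987
Since p ≈ 0.987 > α = 0.1, fail to reject H0; the data do not provide sufficient evidence against H0.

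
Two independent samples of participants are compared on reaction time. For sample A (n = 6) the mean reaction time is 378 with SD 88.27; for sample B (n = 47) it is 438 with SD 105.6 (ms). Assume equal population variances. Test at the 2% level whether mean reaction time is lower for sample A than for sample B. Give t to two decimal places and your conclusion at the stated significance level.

Let group 1 = sample A, group 2 = sample B. H0: μ_1 = μ_2; H1: μ_1 < μ_2 (two-sample pooled-variance t-test, left-tailed).
s_p² = [(6−1)·88.27² + (47−1)·105.6²]/(6+47−2) = 10822
t = (378 − 438)/√[10822·(1/6 + 1/47)] = -1.33
df = n₁ + n₂ − 2 = 51
p-value = P(T ≤ -1.33) ≈ 0.095
Since p ≈ 0.095 > α = 0.02, fail to reject H0; the data do not provide sufficient evidence against H0.

t = -1.33; fail to reject H0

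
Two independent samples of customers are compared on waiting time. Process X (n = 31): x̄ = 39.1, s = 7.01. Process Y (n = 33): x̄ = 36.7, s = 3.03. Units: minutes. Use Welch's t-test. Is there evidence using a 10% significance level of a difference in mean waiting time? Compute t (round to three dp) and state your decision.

t = 1.758; reject H0

Let group 1 = process X, group 2 = process Y. H0: μ_1 = μ_2; H1: μ_1 ≠ μ_2 (Welch's two-sample t-test, two-sided).
t = (x̄_1 − x̄_2)/√(s_1²/n_1 + s_2²/n_2) = (39.1 − 36.7)/√(7.01²/31 + 3.03²/33) = 1.758
Welch–Satterthwaite df ≈ 40.29
Two-sided p-value ≈ 0.0863
Since p ≈ 0.0863 < α = 0.1, reject H0; the evidence is statistically significant.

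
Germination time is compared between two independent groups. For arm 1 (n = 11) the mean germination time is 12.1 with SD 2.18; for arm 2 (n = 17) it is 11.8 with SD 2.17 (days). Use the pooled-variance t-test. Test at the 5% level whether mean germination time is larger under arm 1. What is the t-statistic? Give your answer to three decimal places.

Let group 1 = arm 1, group 2 = arm 2. H0: μ_1 = μ_2; H1: μ_1 > μ_2 (two-sample pooled-variance t-test, right-tailed).
s_p² = [(11−1)·2.18² + (17−1)·2.17²]/(11+17−2) = 4.72563
t = (12.1 − 11.8)/√[4.72563·(1/11 + 1/17)] = 0.357
df = n₁ + n₂ − 2 = 26
p-value = P(T ≥ 0.357) ≈ 0.362
Since p ≈ 0.362 > α = 0.05, fail to reject H0; the data do not provide sufficient evidence against H0.

0.357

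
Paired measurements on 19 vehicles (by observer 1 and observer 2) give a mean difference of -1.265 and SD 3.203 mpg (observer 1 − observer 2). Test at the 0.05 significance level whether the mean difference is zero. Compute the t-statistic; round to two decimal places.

-1.72

H0: μ_d = 0; H1: μ_d ≠ 0 (paired t-test on the differences, two-sided).
t = d̄/(s_d/√n) = -1.265/(3.203/√19) = -1.72
df = n − 1 = 18
Two-sided p-value ≈ 0.1023
Since p ≈ 0.1023 > α = 0.05, fail to reject H0; the data do not provide sufficient evidence against H0.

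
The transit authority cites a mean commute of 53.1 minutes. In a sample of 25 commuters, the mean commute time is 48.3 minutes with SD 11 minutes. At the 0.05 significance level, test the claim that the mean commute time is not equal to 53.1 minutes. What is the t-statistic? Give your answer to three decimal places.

-2.182

H0: μ = 53.1; H1: μ ≠ 53.1 (one-sample t-test, two-sided).
t = (x̄ − μ₀)/(s/√n) = (48.3 − 53.1)/(11/√25) = -2.182
df = n − 1 = 24
Two-sided p-value ≈ 0.0391
Since p ≈ 0.0391 < α = 0.05, reject H0; the data support H1.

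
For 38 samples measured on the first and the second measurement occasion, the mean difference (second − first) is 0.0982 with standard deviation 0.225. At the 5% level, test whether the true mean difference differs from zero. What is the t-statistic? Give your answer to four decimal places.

2.6904

H0: μ_d = 0; H1: μ_d ≠ 0 (paired t-test on the differences, two-sided).
t = d̄/(s_d/√n) = 0.0982/(0.225/√38) = 2.6904
df = n − 1 = 37
Two-sided p-value ≈ 0.011
Since p ≈ 0.011 < α = 0.05, reject H0; the data support H1.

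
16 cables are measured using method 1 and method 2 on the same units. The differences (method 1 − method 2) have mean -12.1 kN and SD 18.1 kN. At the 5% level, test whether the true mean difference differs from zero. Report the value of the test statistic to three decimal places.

H0: μ_d = 0; H1: μ_d ≠ 0 (paired t-test on the differences, two-sided).
t = d̄/(s_d/√n) = -12.1/(18.1/√16) = -2.674
df = n − 1 = 15
Two-sided p-value ≈ 0.017
Since p ≈ 0.017 < α = 0.05, reject H0; the data support H1.

-2.674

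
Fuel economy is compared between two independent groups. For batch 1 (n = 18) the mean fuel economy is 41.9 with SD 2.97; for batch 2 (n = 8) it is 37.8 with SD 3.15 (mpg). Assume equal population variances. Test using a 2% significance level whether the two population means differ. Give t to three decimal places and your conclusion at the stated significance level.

t = 3.191; reject H0

Let group 1 = batch 1, group 2 = batch 2. H0: μ_1 = μ_2; H1: μ_1 ≠ μ_2 (two-sample pooled-variance t-test, two-sided).
s_p² = [(18−1)·2.97² + (8−1)·3.15²]/(18+8−2) = 9.1422
t = (41.9 − 37.8)/√[9.1422·(1/18 + 1/8)] = 3.191
df = n₁ + n₂ − 2 = 24
Two-sided p-value ≈ 0.0039
Since p ≈ 0.0039 < α = 0.02, reject H0; the data support H1.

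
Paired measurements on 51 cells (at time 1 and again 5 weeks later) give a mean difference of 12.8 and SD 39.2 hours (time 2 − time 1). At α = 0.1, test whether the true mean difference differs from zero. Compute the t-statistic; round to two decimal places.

2.33

H0: μ_d = 0; H1: μ_d ≠ 0 (paired t-test on the differences, two-sided).
t = d̄/(s_d/√n) = 12.8/(39.2/√51) = 2.33
df = n − 1 = 50
Two-sided p-value ≈ 0.0238
Since p ≈ 0.0238 < α = 0.1, reject H0; the evidence is statistically significant.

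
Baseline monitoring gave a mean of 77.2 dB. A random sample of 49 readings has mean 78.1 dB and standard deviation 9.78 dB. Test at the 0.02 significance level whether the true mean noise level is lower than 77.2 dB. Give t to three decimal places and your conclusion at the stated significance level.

t = 0.644; fail to reject H0

H0: μ = 77.2; H1: μ < 77.2 (one-sample t-test, left-tailed).
t = (x̄ − μ₀)/(s/√n) = (78.1 − 77.2)/(9.78/√49) = 0.644
df = n − 1 = 48
p-value = P(T ≤ 0.644) ≈ 0.739
Since p ≈ 0.739 > α = 0.02, fail to reject H0; the data do not provide sufficient evidence against H0.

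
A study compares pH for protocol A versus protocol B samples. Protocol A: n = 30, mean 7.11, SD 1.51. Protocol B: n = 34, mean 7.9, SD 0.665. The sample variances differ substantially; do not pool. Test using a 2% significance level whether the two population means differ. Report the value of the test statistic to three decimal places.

Let group 1 = protocol A, group 2 = protocol B. H0: μ_1 = μ_2; H1: μ_1 ≠ μ_2 (Welch's two-sample t-test, two-sided).
t = (x̄_1 − x̄_2)/√(s_1²/n_1 + s_2²/n_2) = (7.11 − 7.9)/√(1.51²/30 + 0.665²/34) = -2.648
Welch–Satterthwaite df ≈ 38.78
Two-sided p-value ≈ 0.012
Since p ≈ 0.012 < α = 0.02, reject H0; the evidence is statistically significant.

-2.648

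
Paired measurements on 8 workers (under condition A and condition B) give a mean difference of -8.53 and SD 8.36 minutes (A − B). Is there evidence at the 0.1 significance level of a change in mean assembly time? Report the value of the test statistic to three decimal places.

H0: μ_d = 0; H1: μ_d ≠ 0 (paired t-test on the differences, two-sided).
t = d̄/(s_d/√n) = -8.53/(8.36/√8) = -2.886
df = n − 1 = 7
Two-sided p-value ≈ 0.0235
Since p ≈ 0.0235 < α = 0.1, reject H0; the data support H1.

-2.886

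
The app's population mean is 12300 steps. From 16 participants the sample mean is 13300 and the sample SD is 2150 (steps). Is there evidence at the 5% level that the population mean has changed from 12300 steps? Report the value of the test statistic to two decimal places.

H0: μ = 12300; H1: μ ≠ 12300 (one-sample t-test, two-sided).
t = (x̄ − μ₀)/(s/√n) = (13300 − 12300)/(2150/√16) = 1.86
df = n − 1 = 15
Two-sided p-value ≈ 0.083
Since p ≈ 0.083 > α = 0.05, fail to reject H0; the data do not provide sufficient evidence against H0.

1.86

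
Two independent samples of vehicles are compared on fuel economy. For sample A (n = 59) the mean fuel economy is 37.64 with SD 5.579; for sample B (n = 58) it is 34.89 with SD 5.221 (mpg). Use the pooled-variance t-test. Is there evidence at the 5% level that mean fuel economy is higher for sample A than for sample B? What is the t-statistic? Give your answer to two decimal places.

Let group 1 = sample A, group 2 = sample B. H0: μ_1 = μ_2; H1: μ_1 > μ_2 (two-sample pooled-variance t-test, right-tailed).
s_p² = [(59−1)·5.579² + (58−1)·5.221²]/(59+58−2) = 29.2089
t = (37.64 − 34.89)/√[29.2089·(1/59 + 1/58)] = 2.75
df = n₁ + n₂ − 2 = 115
p-value = P(T ≥ 2.75) ≈ 0.0034
Since p ≈ 0.0034 < α = 0.05, reject H0; the evidence is statistically significant.

2.75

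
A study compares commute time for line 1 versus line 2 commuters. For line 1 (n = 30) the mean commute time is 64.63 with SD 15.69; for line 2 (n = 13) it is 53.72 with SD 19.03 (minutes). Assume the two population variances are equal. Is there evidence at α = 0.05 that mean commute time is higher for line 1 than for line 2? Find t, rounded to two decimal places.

Let group 1 = line 1, group 2 = line 2. H0: μ_1 = μ_2; H1: μ_1 > μ_2 (two-sample pooled-variance t-test, right-tailed).
s_p² = [(30−1)·15.69² + (13−1)·19.03²]/(30+13−2) = 280.117
t = (64.63 − 53.72)/√[280.117·(1/30 + 1/13)] = 1.96
df = n₁ + n₂ − 2 = 41
p-value = P(T ≥ 1.96) ≈ 0.0282
Since p ≈ 0.0282 < α = 0.05, reject H0; the evidence is statistically significant.

1.96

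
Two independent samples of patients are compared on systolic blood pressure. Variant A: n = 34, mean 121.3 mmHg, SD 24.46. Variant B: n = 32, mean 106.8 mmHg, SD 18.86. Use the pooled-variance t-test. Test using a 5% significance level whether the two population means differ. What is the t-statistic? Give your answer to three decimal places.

Let group 1 = variant A, group 2 = variant B. H0: μ_1 = μ_2; H1: μ_1 ≠ μ_2 (two-sample pooled-variance t-test, two-sided).
s_p² = [(34−1)·24.46² + (32−1)·18.86²]/(34+32−2) = 480.786
t = (121.3 − 106.8)/√[480.786·(1/34 + 1/32)] = 2.685
df = n₁ + n₂ − 2 = 64
Two-sided p-value ≈ 0.0092
Since p ≈ 0.0092 < α = 0.05, reject H0; the data support H1.

2.685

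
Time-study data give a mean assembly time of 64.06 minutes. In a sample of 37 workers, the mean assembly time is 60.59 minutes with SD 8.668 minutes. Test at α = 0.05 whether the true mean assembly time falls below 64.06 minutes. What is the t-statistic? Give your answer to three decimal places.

-2.435

H0: μ = 64.06; H1: μ < 64.06 (one-sample t-test, left-tailed).
t = (x̄ − μ₀)/(s/√n) = (60.59 − 64.06)/(8.668/√37) = -2.435
df = n − 1 = 36
p-value = P(T ≤ -2.435) ≈ 0.010
Since p ≈ 0.010 < α = 0.05, reject H0; the data support H1.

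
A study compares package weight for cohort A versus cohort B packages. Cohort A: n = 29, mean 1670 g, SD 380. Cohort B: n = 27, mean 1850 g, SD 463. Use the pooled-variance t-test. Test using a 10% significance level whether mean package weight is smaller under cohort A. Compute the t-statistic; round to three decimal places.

-1.595

Let group 1 = cohort A, group 2 = cohort B. H0: μ_1 = μ_2; H1: μ_1 < μ_2 (two-sample pooled-variance t-test, left-tailed).
s_p² = [(29−1)·380² + (27−1)·463²]/(29+27−2) = 178089
t = (1670 − 1850)/√[178089·(1/29 + 1/27)] = -1.595
df = n₁ + n₂ − 2 = 54
p-value = P(T ≤ -1.595) ≈ 0.058
Since p ≈ 0.058 < α = 0.1, reject H0; the data support H1.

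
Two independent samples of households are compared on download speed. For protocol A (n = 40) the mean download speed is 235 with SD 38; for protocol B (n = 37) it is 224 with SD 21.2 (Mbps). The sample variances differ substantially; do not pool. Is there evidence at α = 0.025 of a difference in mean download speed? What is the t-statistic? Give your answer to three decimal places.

1.584

Let group 1 = protocol A, group 2 = protocol B. H0: μ_1 = μ_2; H1: μ_1 ≠ μ_2 (Welch's two-sample t-test, two-sided).
t = (x̄_1 − x̄_2)/√(s_1²/n_1 + s_2²/n_2) = (235 − 224)/√(38²/40 + 21.2²/37) = 1.584
Welch–Satterthwaite df ≈ 62.05
Two-sided p-value ≈ 0.118
Since p ≈ 0.118 > α = 0.025, fail to reject H0; the data do not provide sufficient evidence against H0.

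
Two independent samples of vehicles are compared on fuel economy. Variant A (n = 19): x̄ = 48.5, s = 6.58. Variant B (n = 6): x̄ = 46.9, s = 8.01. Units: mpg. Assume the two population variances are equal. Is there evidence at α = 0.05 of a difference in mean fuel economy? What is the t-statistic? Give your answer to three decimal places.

0.494

Let group 1 = variant A, group 2 = variant B. H0: μ_1 = μ_2; H1: μ_1 ≠ μ_2 (two-sample pooled-variance t-test, two-sided).
s_p² = [(19−1)·6.58² + (6−1)·8.01²]/(19+6−2) = 47.832
t = (48.5 − 46.9)/√[47.832·(1/19 + 1/6)] = 0.494
df = n₁ + n₂ − 2 = 23
Two-sided p-value ≈ 0.626
Since p ≈ 0.626 > α = 0.05, fail to reject H0; the evidence is not statistically significant.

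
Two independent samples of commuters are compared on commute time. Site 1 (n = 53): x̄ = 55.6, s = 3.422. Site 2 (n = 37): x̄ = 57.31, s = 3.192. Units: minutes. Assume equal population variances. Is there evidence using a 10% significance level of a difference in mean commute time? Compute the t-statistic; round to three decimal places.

Let group 1 = site 1, group 2 = site 2. H0: μ_1 = μ_2; H1: μ_1 ≠ μ_2 (two-sample pooled-variance t-test, two-sided).
s_p² = [(53−1)·3.422² + (37−1)·3.192²]/(53+37−2) = 11.0878
t = (55.6 − 57.31)/√[11.0878·(1/53 + 1/37)] = -2.397
df = n₁ + n₂ − 2 = 88
Two-sided p-value ≈ 0.019
Since p ≈ 0.019 < α = 0.1, reject H0; the evidence is statistically significant.

-2.397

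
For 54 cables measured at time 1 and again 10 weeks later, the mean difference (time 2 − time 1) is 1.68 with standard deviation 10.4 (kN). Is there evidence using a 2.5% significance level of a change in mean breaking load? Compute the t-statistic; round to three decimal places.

H0: μ_d = 0; H1: μ_d ≠ 0 (paired t-test on the differences, two-sided).
t = d̄/(s_d/√n) = 1.68/(10.4/√54) = 1.187
df = n − 1 = 53
Two-sided p-value ≈ 0.240
Since p ≈ 0.240 > α = 0.025, fail to reject H0; the data do not provide sufficient evidence against H0.

1.187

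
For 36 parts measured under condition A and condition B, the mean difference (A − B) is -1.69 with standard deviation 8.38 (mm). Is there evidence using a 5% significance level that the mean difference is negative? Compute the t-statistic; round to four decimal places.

-1.2100

H0: μ_d = 0; H1: μ_d < 0 (paired t-test on the differences, left-tailed).
t = d̄/(s_d/√n) = -1.69/(8.38/√36) = -1.2100
df = n − 1 = 35
p-value = P(T ≤ -1.2100) ≈ 0.117
Since p ≈ 0.117 > α = 0.05, fail to reject H0; the evidence is not statistically significant.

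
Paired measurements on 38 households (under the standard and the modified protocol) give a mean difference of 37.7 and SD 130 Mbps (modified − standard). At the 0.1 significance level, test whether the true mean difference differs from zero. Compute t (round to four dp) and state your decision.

H0: μ_d = 0; H1: μ_d ≠ 0 (paired t-test on the differences, two-sided).
t = d̄/(s_d/√n) = 37.7/(130/√38) = 1.7877
df = n − 1 = 37
Two-sided p-value ≈ 0.082
Since p ≈ 0.082 < α = 0.1, reject H0; the evidence is statistically significant.

t = 1.7877; reject H0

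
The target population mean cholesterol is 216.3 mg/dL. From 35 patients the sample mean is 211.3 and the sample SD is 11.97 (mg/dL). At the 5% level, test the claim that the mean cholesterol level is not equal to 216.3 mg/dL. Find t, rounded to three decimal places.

-2.471

H0: μ = 216.3; H1: μ ≠ 216.3 (one-sample t-test, two-sided).
t = (x̄ − μ₀)/(s/√n) = (211.3 − 216.3)/(11.97/√35) = -2.471
df = n − 1 = 34
Two-sided p-value ≈ 0.0186
Since p ≈ 0.0186 < α = 0.05, reject H0; the evidence is statistically significant.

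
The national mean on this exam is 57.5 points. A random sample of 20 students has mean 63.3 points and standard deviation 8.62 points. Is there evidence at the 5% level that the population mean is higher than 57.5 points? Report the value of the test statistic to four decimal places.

H0: μ = 57.5; H1: μ > 57.5 (one-sample t-test, right-tailed).
t = (x̄ − μ₀)/(s/√n) = (63.3 − 57.5)/(8.62/√20) = 3.0091
df = n − 1 = 19
p-value = P(T ≥ 3.0091) ≈ 0.0036
Since p ≈ 0.0036 < α = 0.05, reject H0; the data support H1.

3.0091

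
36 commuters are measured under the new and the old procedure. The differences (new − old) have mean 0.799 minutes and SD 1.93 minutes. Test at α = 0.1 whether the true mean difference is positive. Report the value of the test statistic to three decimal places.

H0: μ_d = 0; H1: μ_d > 0 (paired t-test on the differences, right-tailed).
t = d̄/(s_d/√n) = 0.799/(1.93/√36) = 2.484
df = n − 1 = 35
p-value = P(T ≥ 2.484) ≈ 0.009
Since p ≈ 0.009 < α = 0.1, reject H0; the evidence is statistically significant.

2.484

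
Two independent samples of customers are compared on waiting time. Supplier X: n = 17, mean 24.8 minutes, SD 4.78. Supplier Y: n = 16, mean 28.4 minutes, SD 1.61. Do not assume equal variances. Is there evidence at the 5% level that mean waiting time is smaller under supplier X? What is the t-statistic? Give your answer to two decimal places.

Let group 1 = supplier X, group 2 = supplier Y. H0: μ_1 = μ_2; H1: μ_1 < μ_2 (Welch's two-sample t-test, left-tailed).
t = (x̄_1 − x̄_2)/√(s_1²/n_1 + s_2²/n_2) = (24.8 − 28.4)/√(4.78²/17 + 1.61²/16) = -2.93
Welch–Satterthwaite df ≈ 19.78
p-value = P(T ≤ -2.93) ≈ 0.004
Since p ≈ 0.004 < α = 0.05, reject H0; the evidence is statistically significant.

-2.93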